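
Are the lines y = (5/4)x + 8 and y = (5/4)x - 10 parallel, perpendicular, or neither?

Slope of line 1: m1 = 5/4
Slope of line 2: m2 = 5/4
m1 = m2, so the lines are parallel.

Parallel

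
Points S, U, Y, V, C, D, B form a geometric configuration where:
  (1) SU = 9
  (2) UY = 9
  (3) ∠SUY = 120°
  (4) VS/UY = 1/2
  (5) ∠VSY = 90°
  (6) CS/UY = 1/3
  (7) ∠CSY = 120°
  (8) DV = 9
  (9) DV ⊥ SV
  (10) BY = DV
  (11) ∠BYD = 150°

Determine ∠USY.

Step 1: By the law of cosines on triangle SUY: SY² = 9² + 9² − 2·9·9·cos(120°) = 243, so SY = 9·√3.
Step 2: By the inverse law of cosines on triangle USY: cos(∠USY) = (9² + (9·√3)² − 9²) / (2·9·9·√3) = 243/280.59 = 0.866, so ∠USY = 30°.

Therefore, the measure of angle ∠USY = 30°.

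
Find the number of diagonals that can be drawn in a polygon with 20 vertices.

The number of diagonals in an n-gon is n(n - 3)/2.
For n = 20: 20(20 - 3)/2 = 20 × 17 / 2 = 170.

170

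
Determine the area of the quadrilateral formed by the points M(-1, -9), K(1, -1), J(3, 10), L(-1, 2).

Shoelace: sum of cross terms = 50, Area = (1/2)|50| = 25

25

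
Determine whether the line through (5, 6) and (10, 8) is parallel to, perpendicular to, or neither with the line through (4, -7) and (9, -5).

Slope of line 1: m1 = (8 - 6)/(10 - 5) = 2/5 = 2/5
Slope of line 2: m2 = (-5 - -7)/(9 - 4) = 2/5 = 2/5
m1 = m2, so the lines are parallel.

Parallel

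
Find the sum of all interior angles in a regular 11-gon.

The sum of interior angles of an n-sided polygon is (n - 2) * 180.
For n = 11: (11 - 2) * 180 = 9 * 180 = 1620 degrees.

1620 degrees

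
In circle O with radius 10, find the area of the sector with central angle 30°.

The full circle has area πr² = π(10)² = 100*pi.
The sector covers 30° out of 360°, a fraction of 1/12.
Sector area = 100*pi × 1/12 = 25*pi/3.

25*pi/3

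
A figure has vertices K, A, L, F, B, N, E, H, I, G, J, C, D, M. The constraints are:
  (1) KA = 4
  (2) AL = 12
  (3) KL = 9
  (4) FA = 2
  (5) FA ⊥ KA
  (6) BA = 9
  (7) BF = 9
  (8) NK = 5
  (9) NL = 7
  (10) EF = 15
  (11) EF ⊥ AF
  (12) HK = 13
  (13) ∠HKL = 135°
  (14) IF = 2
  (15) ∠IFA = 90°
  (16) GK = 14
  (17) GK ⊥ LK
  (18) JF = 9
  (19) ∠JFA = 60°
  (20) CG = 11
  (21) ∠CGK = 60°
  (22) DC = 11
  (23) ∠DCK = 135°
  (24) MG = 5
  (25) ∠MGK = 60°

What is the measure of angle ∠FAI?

Step 1: By the law of cosines on triangle AFI: AI² = 2² + 2² − 2·2·2·cos(90°) = 8, so AI = 2·√2.
Step 2: By the inverse law of cosines on triangle FAI: cos(∠FAI) = (2² + (2·√2)² − 2²) / (2·2·2·√2) = 8/11.31 = 0.7071, so ∠FAI = 45°.

Therefore, the measure of angle ∠FAI = 45°.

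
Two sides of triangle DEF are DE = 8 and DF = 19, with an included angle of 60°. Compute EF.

Law of cosines: EF^2 = 8^2 + 19^2 - 2(8)(19)cos(60°) = 273, so EF = sqrt(273).

sqrt(273)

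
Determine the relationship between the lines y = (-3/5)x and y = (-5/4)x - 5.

Slope of line 1: m1 = -3/5
Slope of line 2: m2 = -5/4
m1 != m2 (-3/5 != -5/4), so not parallel.
m1 * m2 = (-3/5) * (-5/4) = 3/4 != -1, so not perpendicular.
The lines are neither parallel nor perpendicular.

Neither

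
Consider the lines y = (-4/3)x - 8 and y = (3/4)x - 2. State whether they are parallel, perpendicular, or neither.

Slope of line 1: m1 = -4/3
Slope of line 2: m2 = 3/4
Two lines are perpendicular when the product of their slopes is -1 (negative reciprocals).
m1 * m2 = (-4/3) * (3/4) = -1, confirming perpendicularity.

Perpendicular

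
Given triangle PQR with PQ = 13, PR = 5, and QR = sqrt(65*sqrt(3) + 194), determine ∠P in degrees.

When all three sides of a triangle are known, the law of cosines can be rearranged to find any angle.
cos(C) = (a² + b² - c²) / (2ab) gives cos(P) = -sqrt(3)/2.
Taking the inverse cosine: P = 150°.

150°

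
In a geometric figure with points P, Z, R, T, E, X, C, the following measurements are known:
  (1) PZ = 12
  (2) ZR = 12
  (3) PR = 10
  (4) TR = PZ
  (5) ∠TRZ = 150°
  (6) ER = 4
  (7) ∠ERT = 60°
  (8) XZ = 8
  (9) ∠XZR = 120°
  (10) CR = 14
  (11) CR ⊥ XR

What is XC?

Step 1: By the law of cosines on triangle XZR: XR² = 8² + 12² − 2·8·12·cos(120°) = 304, so XR = 4·√19.
Step 2: By the law of cosines on triangle XRC: XC² = (4·√19)² + 14² − 2·4·√19·14·cos(90°) = 500, so XC = 10·√5.

Therefore, the length of XC = 10·√5.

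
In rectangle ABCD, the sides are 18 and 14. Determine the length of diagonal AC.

d = sqrt(18^2 + 14^2) = sqrt(520) = 2*sqrt(130)

2*sqrt(130)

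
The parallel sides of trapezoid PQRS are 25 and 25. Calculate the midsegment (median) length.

The midsegment (median) of a trapezoid connects the midpoints of the non-parallel sides.
Its length is the average of the two bases: (25 + 25) / 2 = 25.

25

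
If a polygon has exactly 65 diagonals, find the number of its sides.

Using d = n(n - 3)/2, we solve 65 = n(n - 3)/2.
So n(n - 3) = 130.
Testing n = 13: 13 * 10 = 130 = 130. Correct.
The polygon has 13 sides.

13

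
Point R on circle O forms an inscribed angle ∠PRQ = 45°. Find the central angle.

By the inscribed angle theorem, the central angle is twice the inscribed angle.
Central angle = 2 × 45° = 90°

90°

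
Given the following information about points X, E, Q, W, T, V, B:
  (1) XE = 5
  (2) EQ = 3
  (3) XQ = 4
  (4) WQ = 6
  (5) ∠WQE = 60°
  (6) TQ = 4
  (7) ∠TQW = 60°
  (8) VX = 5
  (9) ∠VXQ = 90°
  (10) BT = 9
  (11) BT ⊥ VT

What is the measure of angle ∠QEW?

Step 1: By the law of cosines on triangle EQW: EW² = 3² + 6² − 2·3·6·cos(60°) = 27, so EW = 3·√3.
Step 2: By the inverse law of cosines on triangle QEW: cos(∠QEW) = (3² + (3·√3)² − 6²) / (2·3·3·√3) = 0/31.18 = 0, so ∠QEW = 90°.

Therefore, the measure of angle ∠QEW = 90°.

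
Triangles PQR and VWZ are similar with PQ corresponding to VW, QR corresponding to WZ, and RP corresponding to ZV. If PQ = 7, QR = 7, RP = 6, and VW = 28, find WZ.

Since the triangles are similar, the ratio of corresponding sides is constant.
Scale factor k = VW / PQ = 28 / 7 = 4
WZ = k * QR = 4 * 7 = 28

28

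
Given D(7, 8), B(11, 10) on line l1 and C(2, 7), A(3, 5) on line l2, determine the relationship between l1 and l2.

Slope of line 1: m1 = (10 - 8)/(11 - 7) = 2/4 = 1/2
Slope of line 2: m2 = (5 - 7)/(3 - 2) = -2/1 = -2
m1 * m2 = (1/2) * (-2) = -1 = -1, so the lines are perpendicular.

Perpendicular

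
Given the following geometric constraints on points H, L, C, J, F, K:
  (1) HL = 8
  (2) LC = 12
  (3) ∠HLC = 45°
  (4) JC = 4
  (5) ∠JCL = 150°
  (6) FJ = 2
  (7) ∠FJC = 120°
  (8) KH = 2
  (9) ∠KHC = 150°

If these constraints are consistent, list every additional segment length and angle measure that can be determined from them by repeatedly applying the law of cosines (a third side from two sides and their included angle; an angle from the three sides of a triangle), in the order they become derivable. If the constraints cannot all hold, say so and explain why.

The constraints are consistent. Derivable facts, in order:
After 1 step:
- CF = 2·√7
- HC ≈ 8.5
- LJ ≈ 15.59
After 2 steps:
- CK ≈ 10.28
- ∠CFJ = 40.89°
- ∠CHL = 93.27°
- ∠CJL = 22.63°
- ∠CLJ = 7.37°
- ∠FCJ = 19.11°
- ∠HCL = 41.73°
After 3 steps:
- ∠CKH = 24.42°
- ∠HCK = 5.58°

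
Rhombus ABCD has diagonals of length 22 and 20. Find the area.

Area of a rhombus = (d1 * d2) / 2
Area = (22 * 20) / 2
Area = 440 / 2
Area = 220

220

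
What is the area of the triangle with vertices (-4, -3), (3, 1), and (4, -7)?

The Shoelace formula computes the area from vertex coordinates by summing cross products.
For vertices (-4,-3), (3,1), (4,-7):
Signed sum = -4*1 - 3*-3 + 3*-7 - 4*1 + 4*-3 - -4*-7
= 5 + -25 + -40 = -60
Area = (1/2)|-60| = 30.

30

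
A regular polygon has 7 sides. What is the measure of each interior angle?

Each interior angle of a regular n-gon is (n - 2) * 180 / n.
For n = 7: (7 - 2) * 180 / 7 = 900/7 = 900/7 degrees.

900/7 degrees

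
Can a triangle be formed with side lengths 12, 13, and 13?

Yes.
The triangle inequality requires that the sum of any two sides exceeds the third.
Here 12 + 13 = 25 > 13, so the condition is met.

Yes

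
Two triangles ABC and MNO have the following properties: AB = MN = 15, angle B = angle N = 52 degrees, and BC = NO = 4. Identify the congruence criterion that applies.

The given information provides:
AB = MN = 15, angle B = angle N = 52 degrees, and BC = NO = 4
This matches the SAS congruence theorem.
Two pairs of corresponding sides and the included angle are equal (Side-Angle-Side).

SAS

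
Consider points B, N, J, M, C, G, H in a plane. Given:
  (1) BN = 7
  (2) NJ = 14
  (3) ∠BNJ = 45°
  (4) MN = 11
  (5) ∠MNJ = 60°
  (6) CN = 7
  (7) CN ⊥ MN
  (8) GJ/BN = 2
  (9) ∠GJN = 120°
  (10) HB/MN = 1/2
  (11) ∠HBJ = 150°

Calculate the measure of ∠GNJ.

From the given relations: GJ = 2·BN = 2·7 = 14.
Step 1: By the law of cosines on triangle NJG: NG² = 14² + 14² − 2·14·14·cos(120°) = 588, so NG = 14·√3.
Step 2: By the inverse law of cosines on triangle GNJ: cos(∠GNJ) = ((14·√3)² + 14² − 14²) / (2·14·√3·14) = 588/678.96 = 0.866, so ∠GNJ = 30°.

Therefore, the measure of angle ∠GNJ = 30°.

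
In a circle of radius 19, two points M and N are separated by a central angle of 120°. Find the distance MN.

Drop a perpendicular from the center to the chord, bisecting both the chord and the central angle.
Each half-chord = r sin(θ/2) = 19 sin(60°).
The full chord = 2 × 19 × sin(60°) = 19*sqrt(3).

19*sqrt(3)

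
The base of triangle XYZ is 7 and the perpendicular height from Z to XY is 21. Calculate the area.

A triangle's area is half the area of a rectangle with the same base and height.
Area = (1/2) * 7 * 21 = 147/2.

147/2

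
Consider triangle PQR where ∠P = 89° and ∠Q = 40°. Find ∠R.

By the triangle angle sum property, the three interior angles of any triangle add up to 180°.
We know angle P = 89° and angle Q = 40°, so their sum is 129°.
Therefore angle R = 180° - 129° = 51°.

51 degrees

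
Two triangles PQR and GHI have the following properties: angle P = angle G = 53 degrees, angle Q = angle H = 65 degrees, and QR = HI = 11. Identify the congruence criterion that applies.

The given information matches AAS: Two pairs of corresponding angles and a non-included side are equal (Angle-Angle-Side).

AAS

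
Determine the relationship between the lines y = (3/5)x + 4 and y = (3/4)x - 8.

Slope of line 1: m1 = 3/5
Slope of line 2: m2 = 3/4
m1 != m2 (3/5 != 3/4), so not parallel.
m1 * m2 = (3/5) * (3/4) = 9/20 != -1, so not perpendicular.
The lines are neither parallel nor perpendicular.

Neither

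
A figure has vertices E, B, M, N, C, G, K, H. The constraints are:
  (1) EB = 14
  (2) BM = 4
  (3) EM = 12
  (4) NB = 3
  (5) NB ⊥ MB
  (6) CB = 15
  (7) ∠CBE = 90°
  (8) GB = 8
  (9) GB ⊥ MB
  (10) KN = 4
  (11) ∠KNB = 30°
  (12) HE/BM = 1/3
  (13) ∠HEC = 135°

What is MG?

Step 1: By the law of cosines on triangle MBG: MG² = 4² + 8² − 2·4·8·cos(90°) = 80, so MG = 4·√5.

Therefore, the length of MG = 4·√5.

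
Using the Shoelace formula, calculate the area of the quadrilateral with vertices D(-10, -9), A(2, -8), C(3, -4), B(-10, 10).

Shoelace: sum of cross terms = 294, Area = (1/2)|294| = 147

147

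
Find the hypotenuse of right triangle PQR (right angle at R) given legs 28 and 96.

PQ = sqrt(28^2 + 96^2) = sqrt(10000) = 100

100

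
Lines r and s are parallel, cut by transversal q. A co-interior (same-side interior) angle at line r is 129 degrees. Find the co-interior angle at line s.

Co-interior (same-side interior) angles are between the parallel lines on the same side of the transversal.
Unlike corresponding or alternate interior angles, they are supplementary rather than equal.
So the angle = 180 - 129 = 51 degrees.

51 degrees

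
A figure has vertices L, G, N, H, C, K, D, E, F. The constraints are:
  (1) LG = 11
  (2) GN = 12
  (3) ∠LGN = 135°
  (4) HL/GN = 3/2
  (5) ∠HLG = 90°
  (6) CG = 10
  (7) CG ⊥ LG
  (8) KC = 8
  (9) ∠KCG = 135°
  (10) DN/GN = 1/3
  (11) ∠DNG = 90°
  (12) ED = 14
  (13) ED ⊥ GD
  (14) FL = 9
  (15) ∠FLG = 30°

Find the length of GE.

From the given relations: DN = 1/3·GN = 1/3·12 = 4.
Step 1: By the law of cosines on triangle GND: GD² = 12² + 4² − 2·12·4·cos(90°) = 160, so GD = 4·√10.
Step 2: By the law of cosines on triangle GDE: GE² = (4·√10)² + 14² − 2·4·√10·14·cos(90°) = 356, so GE = 2·√89.

Therefore, the length of GE = 2·√89.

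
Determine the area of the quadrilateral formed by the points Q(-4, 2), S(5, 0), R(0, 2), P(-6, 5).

Using the Shoelace formula for a quadrilateral (vertices in order):
Area = (1/2)|sum of (x_i * y_(i+1) - x_(i+1) * y_i)|
Terms: (-4*0 - 5*2) = -10, (5*2 - 0*0) = 10, (0*5 - -6*2) = 12, (-6*2 - -4*5) = 8
Sum = 20
Area = (1/2)(20) = 10

10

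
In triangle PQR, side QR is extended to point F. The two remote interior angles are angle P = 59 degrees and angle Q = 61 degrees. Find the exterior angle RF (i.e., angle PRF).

By the exterior angle theorem, an exterior angle of a triangle equals the sum of the two remote interior angles.
Exterior angle = angle P + angle Q
Exterior angle = 59 + 61 = 120 degrees

120 degrees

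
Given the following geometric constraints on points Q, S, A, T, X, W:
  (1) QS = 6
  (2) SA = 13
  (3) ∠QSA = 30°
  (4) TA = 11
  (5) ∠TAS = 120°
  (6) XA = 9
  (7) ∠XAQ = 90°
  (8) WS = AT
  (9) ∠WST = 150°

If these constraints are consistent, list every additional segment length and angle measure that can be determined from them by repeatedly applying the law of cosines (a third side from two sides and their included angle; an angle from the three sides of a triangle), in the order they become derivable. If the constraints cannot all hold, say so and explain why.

The constraints are consistent. Derivable facts, in order:
After 1 step:
- QA ≈ 8.36
- ST ≈ 20.81
After 2 steps:
- QX ≈ 12.28
- TW ≈ 30.83
- ∠AQS = 128.97°
- ∠AST = 27.25°
- ∠ATS = 32.75°
- ∠QAS = 21.03°
After 3 steps:
- ∠AQX = 47.11°
- ∠AXQ = 42.89°
- ∠STW = 10.28°
- ∠SWT = 19.72°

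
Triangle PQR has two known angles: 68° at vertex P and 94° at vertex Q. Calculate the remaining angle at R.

The interior angles sum to 180°: angle R = 180 - 68 - 94 = 18°.
The triangle is obtuse (angles 68°, 94°, 18°).

18 degrees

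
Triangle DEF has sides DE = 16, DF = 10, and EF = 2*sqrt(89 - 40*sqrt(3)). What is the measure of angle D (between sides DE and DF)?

cos(D) = (16² + 10² - (2*sqrt(89 - 40*sqrt(3)))²) / (2 × 16 × 10) = sqrt(3)/2, so D = arccos(sqrt(3)/2) = 30°.

30°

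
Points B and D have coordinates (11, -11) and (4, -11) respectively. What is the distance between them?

The horizontal distance is |4 - 11| = 7 and the vertical distance is |-11 - -11| = 0.
By the Pythagorean theorem, d = sqrt(7^2 + 0^2) = sqrt(49) = 7.

7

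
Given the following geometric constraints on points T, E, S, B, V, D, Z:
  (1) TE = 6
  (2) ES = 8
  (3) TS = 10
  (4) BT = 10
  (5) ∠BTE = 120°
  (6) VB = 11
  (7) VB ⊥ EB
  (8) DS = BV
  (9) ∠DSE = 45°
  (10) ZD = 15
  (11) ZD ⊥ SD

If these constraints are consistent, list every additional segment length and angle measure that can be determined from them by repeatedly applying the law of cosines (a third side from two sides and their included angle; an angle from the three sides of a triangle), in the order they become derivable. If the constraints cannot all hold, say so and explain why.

The constraints are consistent. Derivable facts, in order:
After 1 step:
- EB = 14
- ED ≈ 7.78
- SZ ≈ 18.6
- ∠EST = 36.87°
- ∠ETS = 53.13°
- ∠SET = 90°
After 2 steps:
- EV ≈ 17.8
- ∠BET = 38.21°
- ∠DES = 88.37°
- ∠DSZ = 53.75°
- ∠DZS = 36.25°
- ∠EBT = 21.79°
- ∠EDS = 46.63°
After 3 steps:
- ∠BEV = 38.16°
- ∠BVE = 51.84°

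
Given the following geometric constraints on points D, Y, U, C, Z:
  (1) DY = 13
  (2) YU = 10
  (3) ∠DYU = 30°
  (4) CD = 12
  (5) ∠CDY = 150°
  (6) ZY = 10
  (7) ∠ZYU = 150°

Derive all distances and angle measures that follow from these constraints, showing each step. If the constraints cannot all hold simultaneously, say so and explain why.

The constraints are consistent.

Step 1: From DY = 13, YU = 10, and ∠DYU = 30°, by the law of cosines:
  DU² = DY² + YU² - 2·DY·YU·cos(30°) = 169 + 100 - 225.2 = 43.83
  DU ≈ 6.62

Step 2: From YD = 13, DC = 12, and ∠YDC = 150°, by the law of cosines:
  YC² = YD² + DC² - 2·YD·DC·cos(150°) = 169 + 144 + 270.2 = 583.2
  YC ≈ 24.15

Step 3: From UY = 10, YZ = 10, and ∠UYZ = 150°, by the law of cosines:
  UZ² = UY² + YZ² - 2·UY·YZ·cos(150°) = 100 + 100 + 173.2 = 373.2
  UZ ≈ 19.32

Step 4: From DU = 6.62, DY = 13, UY = 10, by the inverse law of cosines:
  cos(∠UDY) = (DU² + DY² - UY²) / (2·DU·DY)
  ∠UDY = 49.04°

Step 5: From YC = 24.15, YD = 13, CD = 12, by the inverse law of cosines:
  cos(∠CYD) = (YC² + YD² - CD²) / (2·YC·YD)
  ∠CYD = 14.39°

Step 6: From UD = 6.62, UY = 10, DY = 13, by the inverse law of cosines:
  cos(∠DUY) = (UD² + UY² - DY²) / (2·UD·UY)
  ∠DUY = 100.96°

Step 7: From UY = 10, UZ = 19.32, YZ = 10, by the inverse law of cosines:
  cos(∠YUZ) = (UY² + UZ² - YZ²) / (2·UY·UZ)
  ∠YUZ = 15°

Step 8: From CD = 12, CY = 24.15, DY = 13, by the inverse law of cosines:
  cos(∠DCY) = (CD² + CY² - DY²) / (2·CD·CY)
  ∠DCY = 15.61°

Step 9: From ZU = 19.32, ZY = 10, UY = 10, by the inverse law of cosines:
  cos(∠UZY) = (ZU² + ZY² - UY²) / (2·ZU·ZY)
  ∠UZY = 15°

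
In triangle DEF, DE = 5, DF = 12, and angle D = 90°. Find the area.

Area = (1/2)(5)(12) sin(90°) = (1/2)(5)(12)(1) = 30

30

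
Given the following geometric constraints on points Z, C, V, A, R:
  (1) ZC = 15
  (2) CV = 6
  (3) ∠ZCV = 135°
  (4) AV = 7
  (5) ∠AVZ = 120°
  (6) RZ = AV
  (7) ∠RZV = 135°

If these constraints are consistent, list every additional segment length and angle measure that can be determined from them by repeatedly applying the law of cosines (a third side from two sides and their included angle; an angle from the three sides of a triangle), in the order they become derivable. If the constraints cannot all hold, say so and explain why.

The constraints are consistent. Derivable facts, in order:
After 1 step:
- ZV ≈ 19.7
After 2 steps:
- VR ≈ 25.15
- ZA ≈ 23.98
- ∠CVZ = 32.57°
- ∠CZV = 12.43°
After 3 steps:
- ∠AZV = 14.64°
- ∠RVZ = 11.35°
- ∠VAZ = 45.36°
- ∠VRZ = 33.65°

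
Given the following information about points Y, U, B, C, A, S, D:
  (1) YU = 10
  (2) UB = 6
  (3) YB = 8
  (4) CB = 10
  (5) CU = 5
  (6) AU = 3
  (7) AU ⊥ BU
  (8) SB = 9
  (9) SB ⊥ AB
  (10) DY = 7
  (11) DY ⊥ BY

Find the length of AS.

Step 1: By the law of cosines on triangle BUA: BA² = 6² + 3² − 2·6·3·cos(90°) = 45, so BA = 3·√5.
Step 2: By the law of cosines on triangle ABS: AS² = (3·√5)² + 9² − 2·3·√5·9·cos(90°) = 126, so AS = 3·√14.

Therefore, the length of AS = 3·√14.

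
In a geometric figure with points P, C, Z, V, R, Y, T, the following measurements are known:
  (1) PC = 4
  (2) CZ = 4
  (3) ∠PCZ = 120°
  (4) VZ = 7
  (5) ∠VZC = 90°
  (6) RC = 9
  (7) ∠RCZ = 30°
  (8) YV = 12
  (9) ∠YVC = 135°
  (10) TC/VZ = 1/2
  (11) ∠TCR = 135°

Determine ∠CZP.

Step 1: By the law of cosines on triangle ZCP: ZP² = 4² + 4² − 2·4·4·cos(120°) = 48, so ZP = 4·√3.
Step 2: By the inverse law of cosines on triangle CZP: cos(∠CZP) = (4² + (4·√3)² − 4²) / (2·4·4·√3) = 48/55.43 = 0.866, so ∠CZP = 30°.

Therefore, the measure of angle ∠CZP = 30°.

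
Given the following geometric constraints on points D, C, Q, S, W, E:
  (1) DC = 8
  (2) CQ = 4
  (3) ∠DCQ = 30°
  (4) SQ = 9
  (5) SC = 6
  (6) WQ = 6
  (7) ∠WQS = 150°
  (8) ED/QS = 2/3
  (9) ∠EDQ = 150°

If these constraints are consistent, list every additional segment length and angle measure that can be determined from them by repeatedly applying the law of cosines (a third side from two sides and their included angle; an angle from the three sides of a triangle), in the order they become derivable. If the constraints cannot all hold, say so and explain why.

The constraints are consistent. Derivable facts, in order:
After 1 step:
- DQ ≈ 4.96
- SW ≈ 14.51
- ∠CQS = 32.09°
- ∠CSQ = 20.74°
- ∠QCS = 127.17°
After 2 steps:
- QE ≈ 10.59
- ∠CDQ = 23.79°
- ∠CQD = 126.21°
- ∠QSW = 11.93°
- ∠QWS = 18.07°
After 3 steps:
- ∠DEQ = 13.54°
- ∠DQE = 16.46°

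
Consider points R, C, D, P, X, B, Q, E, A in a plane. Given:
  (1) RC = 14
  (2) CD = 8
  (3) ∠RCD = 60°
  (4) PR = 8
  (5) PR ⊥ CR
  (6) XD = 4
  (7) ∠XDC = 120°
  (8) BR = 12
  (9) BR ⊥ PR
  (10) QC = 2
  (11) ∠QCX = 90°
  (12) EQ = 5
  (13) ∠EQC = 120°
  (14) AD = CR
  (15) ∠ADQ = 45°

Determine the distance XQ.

Step 1: By the law of cosines on triangle CDX: CX² = 8² + 4² − 2·8·4·cos(120°) = 112, so CX = 4·√7.
Step 2: By the law of cosines on triangle XCQ: XQ² = (4·√7)² + 2² − 2·4·√7·2·cos(90°) = 116, so XQ = 2·√29.

Therefore, the length of XQ = 2·√29.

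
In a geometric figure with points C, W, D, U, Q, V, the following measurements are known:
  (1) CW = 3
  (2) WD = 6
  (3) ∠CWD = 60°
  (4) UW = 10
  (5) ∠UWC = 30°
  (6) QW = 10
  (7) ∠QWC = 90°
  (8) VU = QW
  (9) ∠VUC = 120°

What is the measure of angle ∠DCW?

Step 1: By the law of cosines on triangle CWD: CD² = 3² + 6² − 2·3·6·cos(60°) = 27, so CD = 3·√3.
Step 2: By the inverse law of cosines on triangle DCW: cos(∠DCW) = ((3·√3)² + 3² − 6²) / (2·3·√3·3) = 0/31.18 = 0, so ∠DCW = 90°.

Therefore, the measure of angle ∠DCW = 90°.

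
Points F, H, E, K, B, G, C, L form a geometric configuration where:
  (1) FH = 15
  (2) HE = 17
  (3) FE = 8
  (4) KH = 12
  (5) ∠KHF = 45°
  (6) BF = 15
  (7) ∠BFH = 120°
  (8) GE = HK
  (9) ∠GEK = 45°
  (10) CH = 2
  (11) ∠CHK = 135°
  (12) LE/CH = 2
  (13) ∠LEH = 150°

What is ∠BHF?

Step 1: By the law of cosines on triangle HFB: HB² = 15² + 15² − 2·15·15·cos(120°) = 675, so HB = 15·√3.
Step 2: By the inverse law of cosines on triangle BHF: cos(∠BHF) = ((15·√3)² + 15² − 15²) / (2·15·√3·15) = 675/779.42 = 0.866, so ∠BHF = 30°.

Therefore, the measure of angle ∠BHF = 30°.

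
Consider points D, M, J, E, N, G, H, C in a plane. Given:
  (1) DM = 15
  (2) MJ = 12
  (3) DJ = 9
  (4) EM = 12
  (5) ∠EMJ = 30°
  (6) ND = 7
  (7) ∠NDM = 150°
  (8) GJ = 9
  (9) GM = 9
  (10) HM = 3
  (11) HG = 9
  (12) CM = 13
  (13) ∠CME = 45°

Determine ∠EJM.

Step 1: By the law of cosines on triangle JME: JE² = 12² + 12² − 2·12·12·cos(30°) = 38.58, so JE ≈ 6.21.
Step 2: By the inverse law of cosines on triangle EJM: cos(∠EJM) = (6.21² + 12² − 12²) / (2·6.21·12) = 38.58/149.08 = 0.2588, so ∠EJM = 75°.

Therefore, the measure of angle ∠EJM = 75°.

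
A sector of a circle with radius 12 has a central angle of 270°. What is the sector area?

Sector area = π(12²)(3/4) = 108*pi

108*pi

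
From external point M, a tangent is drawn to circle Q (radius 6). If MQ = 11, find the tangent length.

Let T be the point of tangency. Then QT ⊥ MT (radius ⊥ tangent).
In right triangle QTM: QM² = QT² + MT²
11² = 6² + MT²
MT² = 85, MT = sqrt(85)

sqrt(85)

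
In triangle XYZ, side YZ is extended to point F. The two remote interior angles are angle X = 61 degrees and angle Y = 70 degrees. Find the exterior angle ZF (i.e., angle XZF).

The interior angle at Z is 180 - 61 - 70 = 49 degrees.
The exterior angle and interior angle at Z are supplementary:
Exterior angle = 180 - 49 = 131 degrees.

131 degrees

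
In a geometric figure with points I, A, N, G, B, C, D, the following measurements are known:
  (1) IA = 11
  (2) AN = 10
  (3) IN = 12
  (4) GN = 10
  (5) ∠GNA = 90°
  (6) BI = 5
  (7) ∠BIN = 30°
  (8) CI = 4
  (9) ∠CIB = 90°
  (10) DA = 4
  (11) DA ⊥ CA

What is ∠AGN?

Step 1: By the law of cosines on triangle GNA: GA² = 10² + 10² − 2·10·10·cos(90°) = 200, so GA = 10·√2.
Step 2: By the inverse law of cosines on triangle AGN: cos(∠AGN) = ((10·√2)² + 10² − 10²) / (2·10·√2·10) = 200/282.84 = 0.7071, so ∠AGN = 45°.

Therefore, the measure of angle ∠AGN = 45°.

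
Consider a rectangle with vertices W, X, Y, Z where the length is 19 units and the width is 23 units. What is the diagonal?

A rectangle's diagonal splits it into two right triangles, with the diagonal as the hypotenuse.
By the Pythagorean theorem, d^2 = 19^2 + 23^2 = 890.
Therefore d = sqrt(890).

sqrt(890)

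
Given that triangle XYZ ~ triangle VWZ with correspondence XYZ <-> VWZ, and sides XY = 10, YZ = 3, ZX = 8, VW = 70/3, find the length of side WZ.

Similar triangles have proportional sides. Setting up the proportion:
VW / XY = WZ / YZ
70/3 / 10 = WZ / 3
WZ = 3 * 70/3 / 10 = 7.

7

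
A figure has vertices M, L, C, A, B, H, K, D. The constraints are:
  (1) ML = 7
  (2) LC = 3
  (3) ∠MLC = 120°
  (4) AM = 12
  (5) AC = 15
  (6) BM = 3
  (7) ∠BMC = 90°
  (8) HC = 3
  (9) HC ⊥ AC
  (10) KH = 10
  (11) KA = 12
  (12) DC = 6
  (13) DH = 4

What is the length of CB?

Step 1: By the law of cosines on triangle CLM: CM² = 3² + 7² − 2·3·7·cos(120°) = 79, so CM = √79.
Step 2: By the law of cosines on triangle CMB: CB² = √79² + 3² − 2·√79·3·cos(90°) = 88, so CB = 2·√22.

Therefore, the length of CB = 2·√22.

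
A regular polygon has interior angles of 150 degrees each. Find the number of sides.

The exterior angle is the supplement of the interior angle: 180 - 150 = 30 degrees.
Since the exterior angles of any convex polygon sum to 360 degrees, the number of sides is 360 / 30 = 12.

12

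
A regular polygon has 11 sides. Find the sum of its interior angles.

The sum of interior angles of an n-sided polygon is (n - 2) * 180.
For n = 11: (11 - 2) * 180 = 9 * 180 = 1620 degrees.

1620 degrees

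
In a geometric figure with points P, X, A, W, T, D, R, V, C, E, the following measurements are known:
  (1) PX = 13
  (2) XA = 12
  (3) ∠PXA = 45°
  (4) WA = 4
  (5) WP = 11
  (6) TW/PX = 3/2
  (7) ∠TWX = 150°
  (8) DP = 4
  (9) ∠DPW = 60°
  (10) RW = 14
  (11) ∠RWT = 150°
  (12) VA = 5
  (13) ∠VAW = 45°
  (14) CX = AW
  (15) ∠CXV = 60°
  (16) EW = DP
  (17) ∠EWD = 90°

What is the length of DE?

From the given relations: EW = DP = 4.
Step 1: By the law of cosines on triangle DPW: DW² = 4² + 11² − 2·4·11·cos(60°) = 93, so DW = √93.
Step 2: By the law of cosines on triangle DWE: DE² = √93² + 4² − 2·√93·4·cos(90°) = 109, so DE = √109.

Therefore, the length of DE = √109.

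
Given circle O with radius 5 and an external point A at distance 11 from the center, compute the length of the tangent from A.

tangent = √(d² - r²) = √(11² - 5²) = √(121 - 25) = √96 = 4*sqrt(6)

4*sqrt(6)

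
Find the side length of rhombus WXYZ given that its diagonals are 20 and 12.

The diagonals of a rhombus bisect each other at right angles.
Half-diagonals: 20/2 = 10 and 12/2 = 6
side = sqrt(10^2 + 6^2)
side = sqrt(100 + 36)
side = sqrt(136) = 2*sqrt(34)

2*sqrt(34)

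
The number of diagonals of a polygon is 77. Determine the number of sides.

Using d = n(n - 3)/2, we solve 77 = n(n - 3)/2.
So n(n - 3) = 154.
Testing n = 14: 14 * 11 = 154 = 154. Correct.
The polygon has 14 sides.

14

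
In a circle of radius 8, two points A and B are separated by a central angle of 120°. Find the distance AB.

Drop a perpendicular from the center to the chord, bisecting both the chord and the central angle.
Each half-chord = r sin(θ/2) = 8 sin(60°).
The full chord = 2 × 8 × sin(60°) = 8*sqrt(3).

8*sqrt(3)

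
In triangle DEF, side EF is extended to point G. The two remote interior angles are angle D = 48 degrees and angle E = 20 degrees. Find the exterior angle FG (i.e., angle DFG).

The interior angle at F is 180 - 48 - 20 = 112 degrees.
The exterior angle and interior angle at F are supplementary:
Exterior angle = 180 - 112 = 68 degrees.

68 degrees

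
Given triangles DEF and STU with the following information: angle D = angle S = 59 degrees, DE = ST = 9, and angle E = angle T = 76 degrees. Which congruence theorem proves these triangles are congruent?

The given information matches ASA: Two pairs of corresponding angles and the included side are equal (Angle-Side-Angle).

ASA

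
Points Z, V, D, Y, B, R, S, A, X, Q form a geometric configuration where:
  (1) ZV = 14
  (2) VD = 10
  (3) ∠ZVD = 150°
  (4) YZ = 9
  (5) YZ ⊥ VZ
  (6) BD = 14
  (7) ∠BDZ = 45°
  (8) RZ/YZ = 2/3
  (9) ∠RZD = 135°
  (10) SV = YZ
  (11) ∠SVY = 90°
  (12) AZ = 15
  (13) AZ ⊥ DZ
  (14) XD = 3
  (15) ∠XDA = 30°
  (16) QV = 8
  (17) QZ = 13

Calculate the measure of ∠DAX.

Step 1: By the law of cosines on triangle ZVD: ZD² = 14² + 10² − 2·14·10·cos(150°) = 538.49, so ZD ≈ 23.21.
Step 2: By the law of cosines on triangle AZD: AD² = 15² + 23.21² − 2·15·23.21·cos(90°) = 763.49, so AD ≈ 27.63.
Step 3: By the law of cosines on triangle ADX: AX² = 27.63² + 3² − 2·27.63·3·cos(30°) = 628.91, so AX ≈ 25.08.
Step 4: By the inverse law of cosines on triangle DAX: cos(∠DAX) = (27.63² + 25.08² − 3²) / (2·27.63·25.08) = 1383.4/1385.88 = 0.9982, so ∠DAX = 3.43°.

Therefore, the measure of angle ∠DAX = 3.43°.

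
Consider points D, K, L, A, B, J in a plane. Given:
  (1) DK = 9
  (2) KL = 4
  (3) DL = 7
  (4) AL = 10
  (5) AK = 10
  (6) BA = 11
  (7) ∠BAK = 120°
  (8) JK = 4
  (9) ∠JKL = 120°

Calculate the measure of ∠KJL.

Step 1: By the law of cosines on triangle JKL: JL² = 4² + 4² − 2·4·4·cos(120°) = 48, so JL = 4·√3.
Step 2: By the inverse law of cosines on triangle KJL: cos(∠KJL) = (4² + (4·√3)² − 4²) / (2·4·4·√3) = 48/55.43 = 0.866, so ∠KJL = 30°.

Therefore, the measure of angle ∠KJL = 30°.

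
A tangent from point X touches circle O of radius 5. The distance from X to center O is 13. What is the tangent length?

The tangent, radius, and line from the external point to the center form a right triangle.
The right angle is where the tangent meets the radius.
By the Pythagorean theorem: tangent² + 5² = 13²
tangent² = 169 - 25 = 144
tangent = 12

12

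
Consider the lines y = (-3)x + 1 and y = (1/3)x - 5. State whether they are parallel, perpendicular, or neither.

Slope of line 1: m1 = -3
Slope of line 2: m2 = 1/3
Two lines are perpendicular when the product of their slopes is -1 (negative reciprocals).
m1 * m2 = (-3) * (1/3) = -1, confirming perpendicularity.

Perpendicular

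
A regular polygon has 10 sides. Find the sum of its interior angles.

The sum of interior angles of an n-sided polygon is (n - 2) * 180.
For n = 10: (10 - 2) * 180 = 8 * 180 = 1440 degrees.

1440 degrees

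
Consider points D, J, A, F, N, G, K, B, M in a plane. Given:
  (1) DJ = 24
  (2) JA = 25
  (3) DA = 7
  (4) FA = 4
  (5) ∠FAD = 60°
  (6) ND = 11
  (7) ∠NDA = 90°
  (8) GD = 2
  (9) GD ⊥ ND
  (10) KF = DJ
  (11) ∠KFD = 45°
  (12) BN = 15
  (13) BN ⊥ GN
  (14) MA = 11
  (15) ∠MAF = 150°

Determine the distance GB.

Step 1: By the law of cosines on triangle GDN: GN² = 2² + 11² − 2·2·11·cos(90°) = 125, so GN = 5·√5.
Step 2: By the law of cosines on triangle GNB: GB² = (5·√5)² + 15² − 2·5·√5·15·cos(90°) = 350, so GB = 5·√14.

Therefore, the length of GB = 5·√14.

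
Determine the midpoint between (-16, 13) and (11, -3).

The midpoint is the average of the coordinates:
x: (-16 + 11)/2 = -5/2
y: (13 + -3)/2 = 5
Midpoint = (-5/2, 5)

(-5/2, 5)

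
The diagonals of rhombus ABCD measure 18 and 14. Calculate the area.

The diagonals of a rhombus divide it into four right triangles.
Each triangle has legs 18/ 2 = 9 and 14/2 = 7, so each has area (1/2)*9*7 = 63/2.
Four such triangles give total area = (d1 * d2) / 2 = 126.

126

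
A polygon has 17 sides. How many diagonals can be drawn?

Each of the 17 vertices connects to 14 non-adjacent vertices via diagonals.
Total connections = 17 × 14 = 238, but each diagonal is counted twice.
Number of diagonals = 238 / 2 = 119.

119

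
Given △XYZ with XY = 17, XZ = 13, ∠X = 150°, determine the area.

When two sides and the included angle are known, the area formula is (1/2)ab sin(C).
The height from one side to the opposite vertex is 13 sin(150°) = 13/2.
Area = (1/2) * 17 * 13/2 = 221/4.

221/4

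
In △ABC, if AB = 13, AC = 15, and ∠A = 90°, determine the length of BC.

Since angle A = 90°, this is a right triangle and the law of cosines reduces to the Pythagorean theorem.
BC^2 = 13^2 + 15^2 = 394
BC = sqrt(394)

sqrt(394)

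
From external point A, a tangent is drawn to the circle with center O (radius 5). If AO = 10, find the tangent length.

Let T be the point of tangency. Then OT ⊥ AT (radius ⊥ tangent).
In right triangle OTA: OA² = OT² + AT²
10² = 5² + AT²
AT² = 75, AT = 5*sqrt(3)

5*sqrt(3)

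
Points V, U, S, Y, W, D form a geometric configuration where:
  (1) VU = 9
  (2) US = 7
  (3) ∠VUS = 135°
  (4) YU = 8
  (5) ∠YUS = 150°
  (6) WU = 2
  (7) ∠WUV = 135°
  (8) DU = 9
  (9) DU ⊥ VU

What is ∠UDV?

Step 1: By the law of cosines on triangle DUV: DV² = 9² + 9² − 2·9·9·cos(90°) = 162, so DV = 9·√2.
Step 2: By the inverse law of cosines on triangle UDV: cos(∠UDV) = (9² + (9·√2)² − 9²) / (2·9·9·√2) = 162/229.1 = 0.7071, so ∠UDV = 45°.

Therefore, the measure of angle ∠UDV = 45°.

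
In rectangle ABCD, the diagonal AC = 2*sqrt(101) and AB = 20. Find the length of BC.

Using the Pythagorean theorem: d^2 = a^2 + b^2
b^2 = d^2 - a^2
b^2 = 404 - 400
b^2 = 4
b = sqrt(4) = 2

2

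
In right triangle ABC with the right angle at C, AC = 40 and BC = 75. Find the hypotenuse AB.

By the Pythagorean theorem: AB^2 = AC^2 + BC^2
AB^2 = 40^2 + 75^2 = 1600 + 5625 = 7225
AB = sqrt(7225) = 85

85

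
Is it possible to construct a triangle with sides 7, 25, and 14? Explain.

No.
The triangle inequality is violated: 7 + 14 = 21 ≤ 25.
These lengths cannot form a triangle.

No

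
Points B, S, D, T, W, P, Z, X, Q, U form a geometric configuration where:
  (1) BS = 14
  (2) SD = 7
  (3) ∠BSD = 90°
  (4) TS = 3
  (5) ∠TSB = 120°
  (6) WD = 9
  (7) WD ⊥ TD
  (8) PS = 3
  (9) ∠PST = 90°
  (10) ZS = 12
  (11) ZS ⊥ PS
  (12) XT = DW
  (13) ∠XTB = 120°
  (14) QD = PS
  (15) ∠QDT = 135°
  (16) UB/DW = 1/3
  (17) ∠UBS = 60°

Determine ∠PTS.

Step 1: By the law of cosines on triangle TSP: TP² = 3² + 3² − 2·3·3·cos(90°) = 18, so TP = 3·√2.
Step 2: By the inverse law of cosines on triangle PTS: cos(∠PTS) = ((3·√2)² + 3² − 3²) / (2·3·√2·3) = 18/25.46 = 0.7071, so ∠PTS = 45°.

Therefore, the measure of angle ∠PTS = 45°.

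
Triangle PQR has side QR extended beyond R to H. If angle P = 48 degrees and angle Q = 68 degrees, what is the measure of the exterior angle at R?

The interior angle at R is 180 - 48 - 68 = 64 degrees.
The exterior angle and interior angle at R are supplementary:
Exterior angle = 180 - 64 = 116 degrees.

116 degrees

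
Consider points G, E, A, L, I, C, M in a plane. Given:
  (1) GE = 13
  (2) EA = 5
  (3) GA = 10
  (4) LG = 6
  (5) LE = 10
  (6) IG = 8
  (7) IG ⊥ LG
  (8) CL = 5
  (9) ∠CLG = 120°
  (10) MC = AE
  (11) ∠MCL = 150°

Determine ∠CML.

From the given relations: MC = AE = 5.
Step 1: By the law of cosines on triangle MCL: ML² = 5² + 5² − 2·5·5·cos(150°) = 93.3, so ML ≈ 9.66.
Step 2: By the inverse law of cosines on triangle CML: cos(∠CML) = (5² + 9.66² − 5²) / (2·5·9.66) = 93.3/96.59 = 0.9659, so ∠CML = 15°.

Therefore, the measure of angle ∠CML = 15°.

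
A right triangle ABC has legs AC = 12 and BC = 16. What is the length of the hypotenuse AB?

In a right triangle, the square of the hypotenuse equals the sum of the squares of the two legs.
The legs are 12 and 16, so the hypotenuse = sqrt(144 + 256) = sqrt(400) = 20.

20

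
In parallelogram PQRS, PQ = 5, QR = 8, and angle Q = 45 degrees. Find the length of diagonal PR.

The diagonal of a parallelogram can be found by treating two adjacent sides and the diagonal as a triangle.
Applying the law of cosines with sides 5, 8 and included angle 45°:
d^2 = 25 + 64 - 80*cos(45°) = 89 - 40*sqrt(2)
d = sqrt(89 - 40*sqrt(2))

sqrt(89 - 40*sqrt(2))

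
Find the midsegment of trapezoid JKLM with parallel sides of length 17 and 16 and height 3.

The midsegment (median) of a trapezoid connects the midpoints of the non-parallel sides.
Its length is the average of the two bases: (17 + 16) / 2 = 33/2.

33/2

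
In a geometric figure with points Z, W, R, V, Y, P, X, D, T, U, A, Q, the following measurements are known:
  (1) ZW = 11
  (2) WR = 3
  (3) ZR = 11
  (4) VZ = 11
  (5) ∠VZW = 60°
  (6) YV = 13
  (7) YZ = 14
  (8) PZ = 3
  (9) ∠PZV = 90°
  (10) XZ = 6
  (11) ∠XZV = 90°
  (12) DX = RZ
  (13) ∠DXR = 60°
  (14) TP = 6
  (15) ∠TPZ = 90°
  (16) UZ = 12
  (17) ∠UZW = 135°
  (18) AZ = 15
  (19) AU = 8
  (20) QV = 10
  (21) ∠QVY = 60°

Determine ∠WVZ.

Step 1: By the law of cosines on triangle VZW: VW² = 11² + 11² − 2·11·11·cos(60°) = 121, so VW = 11.
Step 2: By the inverse law of cosines on triangle WVZ: cos(∠WVZ) = (11² + 11² − 11²) / (2·11·11) = 121/242 = 0.5, so ∠WVZ = 60°.

Therefore, the measure of angle ∠WVZ = 60°.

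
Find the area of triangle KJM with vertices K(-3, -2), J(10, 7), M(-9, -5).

Shoelace: Area = (1/2)|-3(7--5) + 10(-5--2) + -9(-2-7)| = (1/2)(15) = 15/2

15/2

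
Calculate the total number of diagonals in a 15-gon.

The number of diagonals in an n-gon is n(n - 3)/2.
For n = 15: 15(15 - 3)/2 = 15 × 12 / 2 = 90.

90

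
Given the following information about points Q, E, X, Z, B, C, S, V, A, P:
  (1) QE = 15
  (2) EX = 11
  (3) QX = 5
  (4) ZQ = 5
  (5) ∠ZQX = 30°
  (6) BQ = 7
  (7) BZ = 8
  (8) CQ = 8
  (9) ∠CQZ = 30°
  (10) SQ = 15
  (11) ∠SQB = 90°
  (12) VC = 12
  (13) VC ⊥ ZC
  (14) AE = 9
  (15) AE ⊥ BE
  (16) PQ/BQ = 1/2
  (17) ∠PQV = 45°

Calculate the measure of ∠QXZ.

Step 1: By the law of cosines on triangle XQZ: XZ² = 5² + 5² − 2·5·5·cos(30°) = 6.7, so XZ ≈ 2.59.
Step 2: By the inverse law of cosines on triangle QXZ: cos(∠QXZ) = (5² + 2.59² − 5²) / (2·5·2.59) = 6.7/25.88 = 0.2588, so ∠QXZ = 75°.

Therefore, the measure of angle ∠QXZ = 75°.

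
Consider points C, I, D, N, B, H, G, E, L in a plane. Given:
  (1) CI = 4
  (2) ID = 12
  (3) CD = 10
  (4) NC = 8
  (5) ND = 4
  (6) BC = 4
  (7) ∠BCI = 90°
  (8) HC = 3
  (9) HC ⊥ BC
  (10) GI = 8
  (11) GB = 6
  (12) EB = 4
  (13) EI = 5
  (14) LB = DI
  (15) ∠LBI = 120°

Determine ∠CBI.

Step 1: By the law of cosines on triangle BCI: BI² = 4² + 4² − 2·4·4·cos(90°) = 32, so BI = 4·√2.
Step 2: By the inverse law of cosines on triangle CBI: cos(∠CBI) = (4² + (4·√2)² − 4²) / (2·4·4·√2) = 32/45.25 = 0.7071, so ∠CBI = 45°.

Therefore, the measure of angle ∠CBI = 45°.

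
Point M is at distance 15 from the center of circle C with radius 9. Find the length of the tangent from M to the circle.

tangent = √(d² - r²) = √(15² - 9²) = √(225 - 81) = √144 = 12

12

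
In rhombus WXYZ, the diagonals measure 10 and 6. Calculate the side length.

In a rhombus, the diagonals bisect each other perpendicularly, creating four congruent right triangles.
Each triangle has legs 5 (half of 10) and 3 (half of 6).
The hypotenuse of each right triangle is a side of the rhombus:
side = sqrt(5^2 + 3^2) = sqrt(34)

sqrt(34)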